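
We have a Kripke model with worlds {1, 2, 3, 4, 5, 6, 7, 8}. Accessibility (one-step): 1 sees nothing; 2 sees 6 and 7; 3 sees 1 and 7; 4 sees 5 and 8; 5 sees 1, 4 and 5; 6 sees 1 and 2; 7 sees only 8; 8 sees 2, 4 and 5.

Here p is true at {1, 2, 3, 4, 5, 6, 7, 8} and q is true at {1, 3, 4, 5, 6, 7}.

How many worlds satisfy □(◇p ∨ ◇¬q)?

1: no successors, so □(◇p ∨ ◇¬q) holds vacuously. ✓
2: successors {6, 7}; ◇p ∨ ◇¬q there: 6:T, 7:T. ✓
3: successors {1, 7}; ◇p ∨ ◇¬q there: 1:F, 7:T. ✗
4: successors {5, 8}; ◇p ∨ ◇¬q there: 5:T, 8:T. ✓
5: successors {1, 4, 5}; ◇p ∨ ◇¬q there: 1:F, 4:T, 5:T. ✗
6: successors {1, 2}; ◇p ∨ ◇¬q there: 1:F, 2:T. ✗
7: successors {8}; ◇p ∨ ◇¬q there: 8:T. ✓
8: successors {2, 4, 5}; ◇p ∨ ◇¬q there: 2:T, 4:T, 5:T. ✓
Satisfying worlds: {1, 2, 4, 7, 8}.

5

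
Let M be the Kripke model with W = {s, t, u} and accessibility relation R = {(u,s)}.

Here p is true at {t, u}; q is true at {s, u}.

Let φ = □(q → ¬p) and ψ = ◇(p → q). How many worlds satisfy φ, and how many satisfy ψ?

For □(q → ¬p):
s: no successors, so □(q → ¬p) holds vacuously. ✓
t: no successors, so □(q → ¬p) holds vacuously. ✓
u: successors {s}; q → ¬p there: s:T. ✓
— 3 worlds.
For ◇(p → q):
s: no successors, so ◇(p → q) fails. ✗
t: no successors, so ◇(p → q) fails. ✗
u: successors {s}; p → q there: s:T. ✓
— 1 world.

3 and 1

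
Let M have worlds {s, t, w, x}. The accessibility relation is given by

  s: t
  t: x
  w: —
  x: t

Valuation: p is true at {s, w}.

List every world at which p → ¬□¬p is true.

{t, x}

s: p is T, ¬□¬p is F. ✗
t: p is F, ¬□¬p is F. ✓
w: p is T, ¬□¬p is F. ✗
x: p is F, ¬□¬p is F. ✓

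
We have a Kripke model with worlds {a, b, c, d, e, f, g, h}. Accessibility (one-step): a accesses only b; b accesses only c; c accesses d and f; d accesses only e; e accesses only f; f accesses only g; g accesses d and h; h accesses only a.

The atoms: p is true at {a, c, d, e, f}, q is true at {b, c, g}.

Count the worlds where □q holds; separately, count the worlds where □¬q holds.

3 and 5

For □q:
a: successors {b}; q there: b:T. ✓
b: successors {c}; q there: c:T. ✓
c: successors {d, f}; q there: d:F, f:F. ✗
d: successors {e}; q there: e:F. ✗
e: successors {f}; q there: f:F. ✗
f: successors {g}; q there: g:T. ✓
g: successors {d, h}; q there: d:F, h:F. ✗
h: successors {a}; q there: a:F. ✗
— 3 worlds.
For □¬q:
a: successors {b}; ¬q there: b:F. ✗
b: successors {c}; ¬q there: c:F. ✗
c: successors {d, f}; ¬q there: d:T, f:T. ✓
d: successors {e}; ¬q there: e:T. ✓
e: successors {f}; ¬q there: f:T. ✓
f: successors {g}; ¬q there: g:F. ✗
g: successors {d, h}; ¬q there: d:T, h:T. ✓
h: successors {a}; ¬q there: a:T. ✓
— 5 worlds.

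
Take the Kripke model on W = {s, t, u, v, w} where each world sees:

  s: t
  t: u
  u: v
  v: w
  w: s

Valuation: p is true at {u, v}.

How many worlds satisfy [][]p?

s: successors {t}; []p there: t:T. ✓
t: successors {u}; []p there: u:T. ✓
u: successors {v}; []p there: v:F. ✗
v: successors {w}; []p there: w:F. ✗
w: successors {s}; []p there: s:F. ✗
Satisfying worlds: {s, t}.

2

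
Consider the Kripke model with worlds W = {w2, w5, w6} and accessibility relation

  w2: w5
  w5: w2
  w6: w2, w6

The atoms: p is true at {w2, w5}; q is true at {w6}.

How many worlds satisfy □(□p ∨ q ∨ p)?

w2: successors {w5}; □p ∨ q ∨ p there: w5:T. ✓
w5: successors {w2}; □p ∨ q ∨ p there: w2:T. ✓
w6: successors {w2, w6}; □p ∨ q ∨ p there: w2:T, w6:T. ✓
Satisfying worlds: {w2, w5, w6}.

3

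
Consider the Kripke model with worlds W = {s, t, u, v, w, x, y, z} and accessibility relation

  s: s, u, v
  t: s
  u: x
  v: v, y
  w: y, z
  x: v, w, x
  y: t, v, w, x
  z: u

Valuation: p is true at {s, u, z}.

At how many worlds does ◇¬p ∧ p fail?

s: ◇¬p is T, p is T. ✓
t: ◇¬p is F, p is F. ✗
u: ◇¬p is T, p is T. ✓
v: ◇¬p is T, p is F. ✗
w: ◇¬p is T, p is F. ✗
x: ◇¬p is T, p is F. ✗
y: ◇¬p is T, p is F. ✗
z: ◇¬p is F, p is T. ✗
Satisfying worlds: {s, u}.
So ◇¬p ∧ p fails at the other 6 worlds.

6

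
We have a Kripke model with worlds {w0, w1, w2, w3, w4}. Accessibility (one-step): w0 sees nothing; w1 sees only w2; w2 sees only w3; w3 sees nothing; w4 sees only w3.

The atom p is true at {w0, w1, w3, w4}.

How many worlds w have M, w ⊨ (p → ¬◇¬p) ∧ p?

w0: p → ¬◇¬p is T, p is T. ✓
w1: p → ¬◇¬p is F, p is T. ✗
w2: p → ¬◇¬p is T, p is F. ✗
w3: p → ¬◇¬p is T, p is T. ✓
w4: p → ¬◇¬p is T, p is T. ✓
Satisfying worlds: {w0, w3, w4}.

3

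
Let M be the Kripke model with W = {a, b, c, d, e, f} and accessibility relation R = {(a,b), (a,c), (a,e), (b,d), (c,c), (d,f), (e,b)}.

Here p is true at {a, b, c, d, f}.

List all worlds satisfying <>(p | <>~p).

a: successors {b, c, e}; p | <>~p there: b:T, c:T, e:F. ✓
b: successors {d}; p | <>~p there: d:T. ✓
c: successors {c}; p | <>~p there: c:T. ✓
d: successors {f}; p | <>~p there: f:T. ✓
e: successors {b}; p | <>~p there: b:T. ✓
f: no successors, so <>(p | <>~p) fails. ✗

{a, b, c, d, e}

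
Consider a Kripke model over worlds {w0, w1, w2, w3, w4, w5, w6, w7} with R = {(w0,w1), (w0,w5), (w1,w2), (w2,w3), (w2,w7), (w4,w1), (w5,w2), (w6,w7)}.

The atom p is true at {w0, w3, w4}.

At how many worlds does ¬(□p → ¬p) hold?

1

w0: □p → ¬p is T. ✗
w1: □p → ¬p is T. ✗
w2: □p → ¬p is T. ✗
w3: □p → ¬p is F. ✓
w4: □p → ¬p is T. ✗
w5: □p → ¬p is T. ✗
w6: □p → ¬p is T. ✗
w7: □p → ¬p is T. ✗
Satisfying worlds: {w3}.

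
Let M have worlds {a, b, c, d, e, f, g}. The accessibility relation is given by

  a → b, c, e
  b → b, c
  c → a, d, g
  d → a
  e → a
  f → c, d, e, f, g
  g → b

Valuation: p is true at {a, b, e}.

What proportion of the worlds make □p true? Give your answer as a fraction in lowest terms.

3/7

a: successors {b, c, e}; p there: b:T, c:F, e:T. ✗
b: successors {b, c}; p there: b:T, c:F. ✗
c: successors {a, d, g}; p there: a:T, d:F, g:F. ✗
d: successors {a}; p there: a:T. ✓
e: successors {a}; p there: a:T. ✓
f: successors {c, d, e, f, g}; p there: c:F, d:F, e:T, f:F, g:F. ✗
g: successors {b}; p there: b:T. ✓
That's 3 of 7 worlds, so 3/7.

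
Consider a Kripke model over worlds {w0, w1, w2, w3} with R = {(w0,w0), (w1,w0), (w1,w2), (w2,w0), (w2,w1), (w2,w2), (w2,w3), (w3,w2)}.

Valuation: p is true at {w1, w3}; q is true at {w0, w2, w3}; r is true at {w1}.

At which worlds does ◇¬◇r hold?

{w0, w1, w2}

w0: successors {w0}; ¬◇r there: w0:T. ✓
w1: successors {w0, w2}; ¬◇r there: w0:T, w2:F. ✓
w2: successors {w0, w1, w2, w3}; ¬◇r there: w0:T, w1:T, w2:F, w3:T. ✓
w3: successors {w2}; ¬◇r there: w2:F. ✗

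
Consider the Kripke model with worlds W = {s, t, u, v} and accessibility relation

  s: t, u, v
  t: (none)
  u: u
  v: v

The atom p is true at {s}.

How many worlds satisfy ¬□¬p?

0

s: □¬p is T. ✗
t: □¬p is T. ✗
u: □¬p is T. ✗
v: □¬p is T. ✗
Satisfying worlds: ∅.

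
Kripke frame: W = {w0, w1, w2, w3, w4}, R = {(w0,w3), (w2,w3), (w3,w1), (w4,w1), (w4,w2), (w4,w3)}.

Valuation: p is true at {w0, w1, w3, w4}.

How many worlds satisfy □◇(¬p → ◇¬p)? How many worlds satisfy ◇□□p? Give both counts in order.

For □◇(¬p → ◇¬p):
w0: successors {w3}; ◇(¬p → ◇¬p) there: w3:T. ✓
w1: no successors, so □◇(¬p → ◇¬p) holds vacuously. ✓
w2: successors {w3}; ◇(¬p → ◇¬p) there: w3:T. ✓
w3: successors {w1}; ◇(¬p → ◇¬p) there: w1:F. ✗
w4: successors {w1, w2, w3}; ◇(¬p → ◇¬p) there: w1:F, w2:T, w3:T. ✗
— 3 worlds.
For ◇□□p:
w0: successors {w3}; □□p there: w3:T. ✓
w1: no successors, so ◇□□p fails. ✗
w2: successors {w3}; □□p there: w3:T. ✓
w3: successors {w1}; □□p there: w1:T. ✓
w4: successors {w1, w2, w3}; □□p there: w1:T, w2:T, w3:T. ✓
— 4 worlds.

3 and 4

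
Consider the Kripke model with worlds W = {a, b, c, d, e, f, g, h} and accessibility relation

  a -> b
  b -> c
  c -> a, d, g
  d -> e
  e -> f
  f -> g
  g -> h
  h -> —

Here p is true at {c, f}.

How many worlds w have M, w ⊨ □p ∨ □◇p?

a: □p is F, □◇p is T. ✓
b: □p is T, □◇p is F. ✓
c: □p is F, □◇p is F. ✗
d: □p is F, □◇p is T. ✓
e: □p is T, □◇p is F. ✓
f: □p is F, □◇p is F. ✗
g: □p is F, □◇p is F. ✗
h: □p is T, □◇p is T. ✓
Satisfying worlds: {a, b, d, e, h}.

5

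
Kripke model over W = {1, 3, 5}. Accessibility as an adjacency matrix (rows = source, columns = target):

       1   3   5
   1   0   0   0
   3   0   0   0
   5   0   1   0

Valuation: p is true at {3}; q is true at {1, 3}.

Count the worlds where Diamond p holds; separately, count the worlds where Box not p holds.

For Diamond p:
1: no successors, so Diamond p fails. ✗
3: no successors, so Diamond p fails. ✗
5: successors {3}; p there: 3:T. ✓
— 1 world.
For Box not p:
1: no successors, so Box not p holds vacuously. ✓
3: no successors, so Box not p holds vacuously. ✓
5: successors {3}; not p there: 3:F. ✗
— 2 worlds.

1 and 2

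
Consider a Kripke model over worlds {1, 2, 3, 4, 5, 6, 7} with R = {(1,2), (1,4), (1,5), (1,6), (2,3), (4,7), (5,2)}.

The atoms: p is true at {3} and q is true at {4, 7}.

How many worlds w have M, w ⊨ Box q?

4

1: successors {2, 4, 5, 6}; q there: 2:F, 4:T, 5:F, 6:F. ✗
2: successors {3}; q there: 3:F. ✗
3: no successors, so Box q holds vacuously. ✓
4: successors {7}; q there: 7:T. ✓
5: successors {2}; q there: 2:F. ✗
6: no successors, so Box q holds vacuously. ✓
7: no successors, so Box q holds vacuously. ✓
Satisfying worlds: {3, 4, 6, 7}.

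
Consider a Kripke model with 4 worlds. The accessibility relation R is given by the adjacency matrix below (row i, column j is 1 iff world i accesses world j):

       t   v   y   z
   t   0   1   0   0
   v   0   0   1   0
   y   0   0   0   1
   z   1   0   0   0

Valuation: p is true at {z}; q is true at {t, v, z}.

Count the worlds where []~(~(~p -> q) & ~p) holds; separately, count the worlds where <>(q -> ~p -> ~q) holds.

For []~(~(~p -> q) & ~p):
t: successors {v}; ~(~(~p -> q) & ~p) there: v:T. ✓
v: successors {y}; ~(~(~p -> q) & ~p) there: y:F. ✗
y: successors {z}; ~(~(~p -> q) & ~p) there: z:T. ✓
z: successors {t}; ~(~(~p -> q) & ~p) there: t:T. ✓
— 3 worlds.
For <>(q -> ~p -> ~q):
t: successors {v}; q -> ~p -> ~q there: v:F. ✗
v: successors {y}; q -> ~p -> ~q there: y:T. ✓
y: successors {z}; q -> ~p -> ~q there: z:T. ✓
z: successors {t}; q -> ~p -> ~q there: t:F. ✗
— 2 worlds.

3 and 2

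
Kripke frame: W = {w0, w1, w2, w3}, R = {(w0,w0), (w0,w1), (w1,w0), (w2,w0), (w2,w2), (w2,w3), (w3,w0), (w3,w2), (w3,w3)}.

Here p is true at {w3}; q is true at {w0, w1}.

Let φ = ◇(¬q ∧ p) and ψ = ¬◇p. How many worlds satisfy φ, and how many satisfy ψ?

For ◇(¬q ∧ p):
w0: successors {w0, w1}; ¬q ∧ p there: w0:F, w1:F. ✗
w1: successors {w0}; ¬q ∧ p there: w0:F. ✗
w2: successors {w0, w2, w3}; ¬q ∧ p there: w0:F, w2:F, w3:T. ✓
w3: successors {w0, w2, w3}; ¬q ∧ p there: w0:F, w2:F, w3:T. ✓
— 2 worlds.
For ¬◇p:
w0: ◇p is F. ✓
w1: ◇p is F. ✓
w2: ◇p is T. ✗
w3: ◇p is T. ✗
— 2 worlds.

2 and 2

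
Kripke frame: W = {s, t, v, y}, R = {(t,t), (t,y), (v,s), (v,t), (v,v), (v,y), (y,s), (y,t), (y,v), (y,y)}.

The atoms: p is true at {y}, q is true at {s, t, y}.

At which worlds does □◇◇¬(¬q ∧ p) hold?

{s, t}

s: no successors, so □◇◇¬(¬q ∧ p) holds vacuously. ✓
t: successors {t, y}; ◇◇¬(¬q ∧ p) there: t:T, y:T. ✓
v: successors {s, t, v, y}; ◇◇¬(¬q ∧ p) there: s:F, t:T, v:T, y:T. ✗
y: successors {s, t, v, y}; ◇◇¬(¬q ∧ p) there: s:F, t:T, v:T, y:T. ✗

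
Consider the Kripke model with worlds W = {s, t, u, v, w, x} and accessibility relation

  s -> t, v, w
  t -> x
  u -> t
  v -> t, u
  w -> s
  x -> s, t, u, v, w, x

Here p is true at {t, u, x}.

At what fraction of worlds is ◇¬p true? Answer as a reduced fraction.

1/2

s: successors {t, v, w}; ¬p there: t:F, v:T, w:T. ✓
t: successors {x}; ¬p there: x:F. ✗
u: successors {t}; ¬p there: t:F. ✗
v: successors {t, u}; ¬p there: t:F, u:F. ✗
w: successors {s}; ¬p there: s:T. ✓
x: successors {s, t, u, v, w, x}; ¬p there: s:T, t:F, u:F, v:T, w:T, x:F. ✓
That's 3 of 6 worlds, so 3/6 = 1/2.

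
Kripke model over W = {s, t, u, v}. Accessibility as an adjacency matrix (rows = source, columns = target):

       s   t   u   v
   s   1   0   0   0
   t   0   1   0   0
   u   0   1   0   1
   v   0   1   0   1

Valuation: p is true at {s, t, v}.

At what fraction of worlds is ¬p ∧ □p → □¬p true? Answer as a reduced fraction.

s: ¬p ∧ □p is F, □¬p is F. ✓
t: ¬p ∧ □p is F, □¬p is F. ✓
u: ¬p ∧ □p is T, □¬p is F. ✗
v: ¬p ∧ □p is F, □¬p is F. ✓
That's 3 of 4 worlds, so 3/4.

3/4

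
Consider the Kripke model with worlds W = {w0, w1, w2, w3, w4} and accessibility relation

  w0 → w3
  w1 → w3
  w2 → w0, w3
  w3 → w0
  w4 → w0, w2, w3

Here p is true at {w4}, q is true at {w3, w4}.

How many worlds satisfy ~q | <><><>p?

w0: ~q is T, <><><>p is F. ✓
w1: ~q is T, <><><>p is F. ✓
w2: ~q is T, <><><>p is F. ✓
w3: ~q is F, <><><>p is F. ✗
w4: ~q is F, <><><>p is F. ✗
Satisfying worlds: {w0, w1, w2}.

3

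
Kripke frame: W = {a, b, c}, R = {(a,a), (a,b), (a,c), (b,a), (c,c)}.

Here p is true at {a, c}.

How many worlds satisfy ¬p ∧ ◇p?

1

a: ¬p is F, ◇p is T. ✗
b: ¬p is T, ◇p is T. ✓
c: ¬p is F, ◇p is T. ✗
Satisfying worlds: {b}.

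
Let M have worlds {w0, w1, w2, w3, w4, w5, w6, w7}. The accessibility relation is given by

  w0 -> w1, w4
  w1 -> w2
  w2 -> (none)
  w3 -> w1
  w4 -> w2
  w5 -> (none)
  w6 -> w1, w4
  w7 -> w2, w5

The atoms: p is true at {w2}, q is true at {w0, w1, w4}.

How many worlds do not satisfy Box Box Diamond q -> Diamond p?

2

w0: Box Box Diamond q is F, Diamond p is F. ✓
w1: Box Box Diamond q is T, Diamond p is T. ✓
w2: Box Box Diamond q is T, Diamond p is F. ✗
w3: Box Box Diamond q is F, Diamond p is F. ✓
w4: Box Box Diamond q is T, Diamond p is T. ✓
w5: Box Box Diamond q is T, Diamond p is F. ✗
w6: Box Box Diamond q is F, Diamond p is F. ✓
w7: Box Box Diamond q is T, Diamond p is T. ✓
Satisfying worlds: {w0, w1, w3, w4, w6, w7}.
So Box Box Diamond q -> Diamond p fails at the other 2 worlds.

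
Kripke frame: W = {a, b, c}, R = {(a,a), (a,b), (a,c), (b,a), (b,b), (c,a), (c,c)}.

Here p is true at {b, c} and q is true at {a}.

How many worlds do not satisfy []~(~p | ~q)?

a: successors {a, b, c}; ~(~p | ~q) there: a:F, b:F, c:F. ✗
b: successors {a, b}; ~(~p | ~q) there: a:F, b:F. ✗
c: successors {a, c}; ~(~p | ~q) there: a:F, c:F. ✗
Satisfying worlds: ∅.
So []~(~p | ~q) fails at the other 3 worlds.

3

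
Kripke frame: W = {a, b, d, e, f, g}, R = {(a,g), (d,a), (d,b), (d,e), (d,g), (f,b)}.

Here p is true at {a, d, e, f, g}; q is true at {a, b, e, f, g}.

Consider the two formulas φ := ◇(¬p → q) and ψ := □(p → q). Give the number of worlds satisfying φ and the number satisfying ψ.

For ◇(¬p → q):
a: successors {g}; ¬p → q there: g:T. ✓
b: no successors, so ◇(¬p → q) fails. ✗
d: successors {a, b, e, g}; ¬p → q there: a:T, b:T, e:T, g:T. ✓
e: no successors, so ◇(¬p → q) fails. ✗
f: successors {b}; ¬p → q there: b:T. ✓
g: no successors, so ◇(¬p → q) fails. ✗
— 3 worlds.
For □(p → q):
a: successors {g}; p → q there: g:T. ✓
b: no successors, so □(p → q) holds vacuously. ✓
d: successors {a, b, e, g}; p → q there: a:T, b:T, e:T, g:T. ✓
e: no successors, so □(p → q) holds vacuously. ✓
f: successors {b}; p → q there: b:T. ✓
g: no successors, so □(p → q) holds vacuously. ✓
— 6 worlds.

3 and 6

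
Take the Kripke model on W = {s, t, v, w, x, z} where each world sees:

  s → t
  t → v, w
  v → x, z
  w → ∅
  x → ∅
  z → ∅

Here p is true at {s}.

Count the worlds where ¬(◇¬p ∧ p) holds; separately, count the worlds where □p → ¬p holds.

For ¬(◇¬p ∧ p):
s: ◇¬p ∧ p is T. ✗
t: ◇¬p ∧ p is F. ✓
v: ◇¬p ∧ p is F. ✓
w: ◇¬p ∧ p is F. ✓
x: ◇¬p ∧ p is F. ✓
z: ◇¬p ∧ p is F. ✓
— 5 worlds.
For □p → ¬p:
s: □p is F, ¬p is F. ✓
t: □p is F, ¬p is T. ✓
v: □p is F, ¬p is T. ✓
w: □p is T, ¬p is T. ✓
x: □p is T, ¬p is T. ✓
z: □p is T, ¬p is T. ✓
— 6 worlds.

5 and 6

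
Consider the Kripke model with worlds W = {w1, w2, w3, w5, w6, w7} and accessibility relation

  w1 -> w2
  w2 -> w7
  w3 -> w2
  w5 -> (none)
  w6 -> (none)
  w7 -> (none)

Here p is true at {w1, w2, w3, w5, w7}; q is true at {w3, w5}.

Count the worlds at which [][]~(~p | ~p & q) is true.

6

w1: successors {w2}; []~(~p | ~p & q) there: w2:T. ✓
w2: successors {w7}; []~(~p | ~p & q) there: w7:T. ✓
w3: successors {w2}; []~(~p | ~p & q) there: w2:T. ✓
w5: no successors, so [][]~(~p | ~p & q) holds vacuously. ✓
w6: no successors, so [][]~(~p | ~p & q) holds vacuously. ✓
w7: no successors, so [][]~(~p | ~p & q) holds vacuously. ✓
Satisfying worlds: {w1, w2, w3, w5, w6, w7}.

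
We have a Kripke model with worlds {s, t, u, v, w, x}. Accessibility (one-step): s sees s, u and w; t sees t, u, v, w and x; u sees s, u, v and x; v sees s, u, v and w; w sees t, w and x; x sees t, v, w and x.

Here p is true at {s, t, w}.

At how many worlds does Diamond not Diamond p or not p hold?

s: Diamond not Diamond p is F, not p is F. ✗
t: Diamond not Diamond p is F, not p is F. ✗
u: Diamond not Diamond p is F, not p is T. ✓
v: Diamond not Diamond p is F, not p is T. ✓
w: Diamond not Diamond p is F, not p is F. ✗
x: Diamond not Diamond p is F, not p is T. ✓
Satisfying worlds: {u, v, x}.

3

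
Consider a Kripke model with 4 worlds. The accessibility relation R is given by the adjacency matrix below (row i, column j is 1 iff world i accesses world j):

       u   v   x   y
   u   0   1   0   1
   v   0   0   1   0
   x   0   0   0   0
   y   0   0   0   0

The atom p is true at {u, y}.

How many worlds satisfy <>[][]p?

u: successors {v, y}; [][]p there: v:T, y:T. ✓
v: successors {x}; [][]p there: x:T. ✓
x: no successors, so <>[][]p fails. ✗
y: no successors, so <>[][]p fails. ✗
Satisfying worlds: {u, v}.

2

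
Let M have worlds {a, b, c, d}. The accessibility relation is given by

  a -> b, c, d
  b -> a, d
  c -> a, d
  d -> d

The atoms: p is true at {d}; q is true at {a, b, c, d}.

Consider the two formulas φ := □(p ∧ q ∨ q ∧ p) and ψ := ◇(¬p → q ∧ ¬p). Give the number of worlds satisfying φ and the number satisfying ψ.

For □(p ∧ q ∨ q ∧ p):
a: successors {b, c, d}; p ∧ q ∨ q ∧ p there: b:F, c:F, d:T. ✗
b: successors {a, d}; p ∧ q ∨ q ∧ p there: a:F, d:T. ✗
c: successors {a, d}; p ∧ q ∨ q ∧ p there: a:F, d:T. ✗
d: successors {d}; p ∧ q ∨ q ∧ p there: d:T. ✓
— 1 world.
For ◇(¬p → q ∧ ¬p):
a: successors {b, c, d}; ¬p → q ∧ ¬p there: b:T, c:T, d:T. ✓
b: successors {a, d}; ¬p → q ∧ ¬p there: a:T, d:T. ✓
c: successors {a, d}; ¬p → q ∧ ¬p there: a:T, d:T. ✓
d: successors {d}; ¬p → q ∧ ¬p there: d:T. ✓
— 4 worlds.

1 and 4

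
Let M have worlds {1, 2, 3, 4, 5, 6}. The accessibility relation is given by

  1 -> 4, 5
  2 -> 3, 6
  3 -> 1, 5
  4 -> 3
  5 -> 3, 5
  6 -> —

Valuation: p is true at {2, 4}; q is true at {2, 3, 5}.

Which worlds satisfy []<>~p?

1: successors {4, 5}; <>~p there: 4:T, 5:T. ✓
2: successors {3, 6}; <>~p there: 3:T, 6:F. ✗
3: successors {1, 5}; <>~p there: 1:T, 5:T. ✓
4: successors {3}; <>~p there: 3:T. ✓
5: successors {3, 5}; <>~p there: 3:T, 5:T. ✓
6: no successors, so []<>~p holds vacuously. ✓

{1, 3, 4, 5, 6}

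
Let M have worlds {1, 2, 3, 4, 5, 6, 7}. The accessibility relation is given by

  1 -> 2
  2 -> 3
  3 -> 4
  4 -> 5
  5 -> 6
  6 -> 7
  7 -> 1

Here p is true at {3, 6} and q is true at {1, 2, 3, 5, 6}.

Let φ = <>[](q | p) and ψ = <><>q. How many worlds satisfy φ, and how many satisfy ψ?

5 and 5

For <>[](q | p):
1: successors {2}; [](q | p) there: 2:T. ✓
2: successors {3}; [](q | p) there: 3:F. ✗
3: successors {4}; [](q | p) there: 4:T. ✓
4: successors {5}; [](q | p) there: 5:T. ✓
5: successors {6}; [](q | p) there: 6:F. ✗
6: successors {7}; [](q | p) there: 7:T. ✓
7: successors {1}; [](q | p) there: 1:T. ✓
— 5 worlds.
For <><>q:
1: successors {2}; <>q there: 2:T. ✓
2: successors {3}; <>q there: 3:F. ✗
3: successors {4}; <>q there: 4:T. ✓
4: successors {5}; <>q there: 5:T. ✓
5: successors {6}; <>q there: 6:F. ✗
6: successors {7}; <>q there: 7:T. ✓
7: successors {1}; <>q there: 1:T. ✓
— 5 worlds.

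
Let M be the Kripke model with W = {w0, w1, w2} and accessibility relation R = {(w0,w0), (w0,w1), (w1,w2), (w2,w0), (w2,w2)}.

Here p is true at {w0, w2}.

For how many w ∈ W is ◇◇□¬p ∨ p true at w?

w0: ◇◇□¬p is F, p is T. ✓
w1: ◇◇□¬p is F, p is F. ✗
w2: ◇◇□¬p is F, p is T. ✓
Satisfying worlds: {w0, w2}.

2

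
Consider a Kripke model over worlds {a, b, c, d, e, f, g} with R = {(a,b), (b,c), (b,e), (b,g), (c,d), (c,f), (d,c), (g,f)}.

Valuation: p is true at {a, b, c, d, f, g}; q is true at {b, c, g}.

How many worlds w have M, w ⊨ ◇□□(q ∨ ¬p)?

a: successors {b}; □□(q ∨ ¬p) there: b:F. ✗
b: successors {c, e, g}; □□(q ∨ ¬p) there: c:T, e:T, g:T. ✓
c: successors {d, f}; □□(q ∨ ¬p) there: d:F, f:T. ✓
d: successors {c}; □□(q ∨ ¬p) there: c:T. ✓
e: no successors, so ◇□□(q ∨ ¬p) fails. ✗
f: no successors, so ◇□□(q ∨ ¬p) fails. ✗
g: successors {f}; □□(q ∨ ¬p) there: f:T. ✓
Satisfying worlds: {b, c, d, g}.

4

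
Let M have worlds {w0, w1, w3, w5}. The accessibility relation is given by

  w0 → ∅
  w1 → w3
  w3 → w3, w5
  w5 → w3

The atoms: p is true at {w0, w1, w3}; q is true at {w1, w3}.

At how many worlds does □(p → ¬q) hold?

1

w0: no successors, so □(p → ¬q) holds vacuously. ✓
w1: successors {w3}; p → ¬q there: w3:F. ✗
w3: successors {w3, w5}; p → ¬q there: w3:F, w5:T. ✗
w5: successors {w3}; p → ¬q there: w3:F. ✗
Satisfying worlds: {w0}.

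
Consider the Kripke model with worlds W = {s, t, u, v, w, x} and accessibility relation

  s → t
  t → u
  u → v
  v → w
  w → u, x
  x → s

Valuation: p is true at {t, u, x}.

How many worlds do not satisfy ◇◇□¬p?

2

s: successors {t}; ◇□¬p there: t:T. ✓
t: successors {u}; ◇□¬p there: u:T. ✓
u: successors {v}; ◇□¬p there: v:F. ✗
v: successors {w}; ◇□¬p there: w:T. ✓
w: successors {u, x}; ◇□¬p there: u:T, x:F. ✓
x: successors {s}; ◇□¬p there: s:F. ✗
Satisfying worlds: {s, t, v, w}.
So ◇◇□¬p fails at the other 2 worlds.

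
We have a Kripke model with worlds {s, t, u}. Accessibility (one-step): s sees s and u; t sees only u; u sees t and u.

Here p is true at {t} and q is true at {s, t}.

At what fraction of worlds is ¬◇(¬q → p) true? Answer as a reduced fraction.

1/3

s: ◇(¬q → p) is T. ✗
t: ◇(¬q → p) is F. ✓
u: ◇(¬q → p) is T. ✗
That's 1 of 3 worlds, so 1/3.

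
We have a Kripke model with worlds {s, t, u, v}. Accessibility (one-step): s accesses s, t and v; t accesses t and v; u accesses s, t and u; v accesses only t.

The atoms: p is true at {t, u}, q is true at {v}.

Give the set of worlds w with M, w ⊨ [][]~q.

s: successors {s, t, v}; []~q there: s:F, t:F, v:T. ✗
t: successors {t, v}; []~q there: t:F, v:T. ✗
u: successors {s, t, u}; []~q there: s:F, t:F, u:T. ✗
v: successors {t}; []~q there: t:F. ✗

∅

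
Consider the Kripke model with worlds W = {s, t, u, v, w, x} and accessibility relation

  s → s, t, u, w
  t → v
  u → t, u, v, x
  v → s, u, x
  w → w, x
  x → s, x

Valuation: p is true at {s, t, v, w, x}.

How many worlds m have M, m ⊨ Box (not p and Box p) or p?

s: Box (not p and Box p) is F, p is T. ✓
t: Box (not p and Box p) is F, p is T. ✓
u: Box (not p and Box p) is F, p is F. ✗
v: Box (not p and Box p) is F, p is T. ✓
w: Box (not p and Box p) is F, p is T. ✓
x: Box (not p and Box p) is F, p is T. ✓
Satisfying worlds: {s, t, v, w, x}.

5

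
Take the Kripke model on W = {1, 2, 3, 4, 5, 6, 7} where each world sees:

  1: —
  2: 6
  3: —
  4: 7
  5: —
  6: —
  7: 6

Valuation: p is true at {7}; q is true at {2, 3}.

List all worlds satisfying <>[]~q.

{2, 4, 7}

1: no successors, so <>[]~q fails. ✗
2: successors {6}; []~q there: 6:T. ✓
3: no successors, so <>[]~q fails. ✗
4: successors {7}; []~q there: 7:T. ✓
5: no successors, so <>[]~q fails. ✗
6: no successors, so <>[]~q fails. ✗
7: successors {6}; []~q there: 6:T. ✓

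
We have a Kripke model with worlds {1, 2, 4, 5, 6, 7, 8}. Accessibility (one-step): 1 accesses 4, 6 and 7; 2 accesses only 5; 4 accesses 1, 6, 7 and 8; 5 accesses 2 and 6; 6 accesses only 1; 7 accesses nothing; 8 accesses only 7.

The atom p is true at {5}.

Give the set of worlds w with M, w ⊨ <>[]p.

{1, 4, 5, 8}

1: successors {4, 6, 7}; []p there: 4:F, 6:F, 7:T. ✓
2: successors {5}; []p there: 5:F. ✗
4: successors {1, 6, 7, 8}; []p there: 1:F, 6:F, 7:T, 8:F. ✓
5: successors {2, 6}; []p there: 2:T, 6:F. ✓
6: successors {1}; []p there: 1:F. ✗
7: no successors, so <>[]p fails. ✗
8: successors {7}; []p there: 7:T. ✓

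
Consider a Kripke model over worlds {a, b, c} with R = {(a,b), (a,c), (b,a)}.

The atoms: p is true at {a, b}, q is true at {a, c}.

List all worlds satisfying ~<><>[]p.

a: <><>[]p is F. ✓
b: <><>[]p is T. ✗
c: <><>[]p is F. ✓

{a, c}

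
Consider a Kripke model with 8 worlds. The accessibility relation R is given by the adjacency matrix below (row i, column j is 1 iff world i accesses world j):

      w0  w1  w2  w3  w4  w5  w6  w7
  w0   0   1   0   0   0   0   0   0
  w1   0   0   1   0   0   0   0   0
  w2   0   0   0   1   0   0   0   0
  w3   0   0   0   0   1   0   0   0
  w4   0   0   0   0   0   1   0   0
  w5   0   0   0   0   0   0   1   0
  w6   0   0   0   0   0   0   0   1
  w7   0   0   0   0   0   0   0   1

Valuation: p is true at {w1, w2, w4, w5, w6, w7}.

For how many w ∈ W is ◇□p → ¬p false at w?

w0: ◇□p is T, ¬p is T. ✓
w1: ◇□p is F, ¬p is F. ✓
w2: ◇□p is T, ¬p is F. ✗
w3: ◇□p is T, ¬p is T. ✓
w4: ◇□p is T, ¬p is F. ✗
w5: ◇□p is T, ¬p is F. ✗
w6: ◇□p is T, ¬p is F. ✗
w7: ◇□p is T, ¬p is F. ✗
Satisfying worlds: {w0, w1, w3}.
So ◇□p → ¬p fails at the other 5 worlds.

5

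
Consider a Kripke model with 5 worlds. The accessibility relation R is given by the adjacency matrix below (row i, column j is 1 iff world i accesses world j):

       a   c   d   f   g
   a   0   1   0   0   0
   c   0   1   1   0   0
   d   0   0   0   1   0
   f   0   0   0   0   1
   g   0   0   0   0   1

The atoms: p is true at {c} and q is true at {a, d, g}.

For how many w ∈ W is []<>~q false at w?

3

a: successors {c}; <>~q there: c:T. ✓
c: successors {c, d}; <>~q there: c:T, d:T. ✓
d: successors {f}; <>~q there: f:F. ✗
f: successors {g}; <>~q there: g:F. ✗
g: successors {g}; <>~q there: g:F. ✗
Satisfying worlds: {a, c}.
So []<>~q fails at the other 3 worlds.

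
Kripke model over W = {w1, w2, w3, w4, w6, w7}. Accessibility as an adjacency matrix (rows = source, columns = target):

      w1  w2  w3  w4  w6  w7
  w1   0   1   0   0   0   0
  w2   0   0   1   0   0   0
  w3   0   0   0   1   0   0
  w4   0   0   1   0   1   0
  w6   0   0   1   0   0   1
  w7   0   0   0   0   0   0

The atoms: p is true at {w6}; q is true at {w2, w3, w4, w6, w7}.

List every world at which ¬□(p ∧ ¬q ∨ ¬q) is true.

w1: □(p ∧ ¬q ∨ ¬q) is F. ✓
w2: □(p ∧ ¬q ∨ ¬q) is F. ✓
w3: □(p ∧ ¬q ∨ ¬q) is F. ✓
w4: □(p ∧ ¬q ∨ ¬q) is F. ✓
w6: □(p ∧ ¬q ∨ ¬q) is F. ✓
w7: □(p ∧ ¬q ∨ ¬q) is T. ✗

{w1, w2, w3, w4, w6}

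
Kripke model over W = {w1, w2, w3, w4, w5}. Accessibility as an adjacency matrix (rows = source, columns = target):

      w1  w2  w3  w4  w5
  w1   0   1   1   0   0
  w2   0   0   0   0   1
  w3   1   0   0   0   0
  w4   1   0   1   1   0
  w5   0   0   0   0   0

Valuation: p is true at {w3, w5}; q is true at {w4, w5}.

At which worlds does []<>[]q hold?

w1: successors {w2, w3}; <>[]q there: w2:T, w3:F. ✗
w2: successors {w5}; <>[]q there: w5:F. ✗
w3: successors {w1}; <>[]q there: w1:T. ✓
w4: successors {w1, w3, w4}; <>[]q there: w1:T, w3:F, w4:F. ✗
w5: no successors, so []<>[]q holds vacuously. ✓

{w3, w5}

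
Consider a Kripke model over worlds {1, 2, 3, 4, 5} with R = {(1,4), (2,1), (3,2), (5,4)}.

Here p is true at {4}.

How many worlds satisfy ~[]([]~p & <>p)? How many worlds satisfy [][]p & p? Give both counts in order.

4 and 1

For ~[]([]~p & <>p):
1: []([]~p & <>p) is F. ✓
2: []([]~p & <>p) is F. ✓
3: []([]~p & <>p) is F. ✓
4: []([]~p & <>p) is T. ✗
5: []([]~p & <>p) is F. ✓
— 4 worlds.
For [][]p & p:
1: [][]p is T, p is F. ✗
2: [][]p is T, p is F. ✗
3: [][]p is F, p is F. ✗
4: [][]p is T, p is T. ✓
5: [][]p is T, p is F. ✗
— 1 world.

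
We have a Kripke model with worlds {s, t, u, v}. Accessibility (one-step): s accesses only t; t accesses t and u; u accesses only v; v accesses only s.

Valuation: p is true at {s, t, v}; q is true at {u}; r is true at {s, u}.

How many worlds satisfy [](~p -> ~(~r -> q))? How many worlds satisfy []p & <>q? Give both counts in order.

3 and 0

For [](~p -> ~(~r -> q)):
s: successors {t}; ~p -> ~(~r -> q) there: t:T. ✓
t: successors {t, u}; ~p -> ~(~r -> q) there: t:T, u:F. ✗
u: successors {v}; ~p -> ~(~r -> q) there: v:T. ✓
v: successors {s}; ~p -> ~(~r -> q) there: s:T. ✓
— 3 worlds.
For []p & <>q:
s: []p is T, <>q is F. ✗
t: []p is F, <>q is T. ✗
u: []p is T, <>q is F. ✗
v: []p is T, <>q is F. ✗
— 0 worlds.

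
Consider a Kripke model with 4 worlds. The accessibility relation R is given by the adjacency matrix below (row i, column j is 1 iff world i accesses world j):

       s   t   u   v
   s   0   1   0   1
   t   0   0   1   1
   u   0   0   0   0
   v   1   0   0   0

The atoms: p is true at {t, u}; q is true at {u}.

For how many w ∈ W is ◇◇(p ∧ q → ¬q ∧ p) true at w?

s: successors {t, v}; ◇(p ∧ q → ¬q ∧ p) there: t:T, v:T. ✓
t: successors {u, v}; ◇(p ∧ q → ¬q ∧ p) there: u:F, v:T. ✓
u: no successors, so ◇◇(p ∧ q → ¬q ∧ p) fails. ✗
v: successors {s}; ◇(p ∧ q → ¬q ∧ p) there: s:T. ✓
Satisfying worlds: {s, t, v}.

3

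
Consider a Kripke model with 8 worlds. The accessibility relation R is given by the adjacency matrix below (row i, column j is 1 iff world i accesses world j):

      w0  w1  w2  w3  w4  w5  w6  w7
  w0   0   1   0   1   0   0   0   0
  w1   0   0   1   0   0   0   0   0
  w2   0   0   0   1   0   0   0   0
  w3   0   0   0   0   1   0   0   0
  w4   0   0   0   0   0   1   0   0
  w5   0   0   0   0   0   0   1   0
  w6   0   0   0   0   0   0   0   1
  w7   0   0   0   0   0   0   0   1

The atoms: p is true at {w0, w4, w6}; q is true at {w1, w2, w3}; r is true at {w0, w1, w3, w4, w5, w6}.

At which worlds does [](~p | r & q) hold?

{w0, w1, w2, w4, w6, w7}

w0: successors {w1, w3}; ~p | r & q there: w1:T, w3:T. ✓
w1: successors {w2}; ~p | r & q there: w2:T. ✓
w2: successors {w3}; ~p | r & q there: w3:T. ✓
w3: successors {w4}; ~p | r & q there: w4:F. ✗
w4: successors {w5}; ~p | r & q there: w5:T. ✓
w5: successors {w6}; ~p | r & q there: w6:F. ✗
w6: successors {w7}; ~p | r & q there: w7:T. ✓
w7: successors {w7}; ~p | r & q there: w7:T. ✓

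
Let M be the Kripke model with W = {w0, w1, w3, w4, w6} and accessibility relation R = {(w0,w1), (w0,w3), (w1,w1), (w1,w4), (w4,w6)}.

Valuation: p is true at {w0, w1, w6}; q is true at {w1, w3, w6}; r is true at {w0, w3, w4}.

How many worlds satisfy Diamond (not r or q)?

w0: successors {w1, w3}; not r or q there: w1:T, w3:T. ✓
w1: successors {w1, w4}; not r or q there: w1:T, w4:F. ✓
w3: no successors, so Diamond (not r or q) fails. ✗
w4: successors {w6}; not r or q there: w6:T. ✓
w6: no successors, so Diamond (not r or q) fails. ✗
Satisfying worlds: {w0, w1, w4}.

3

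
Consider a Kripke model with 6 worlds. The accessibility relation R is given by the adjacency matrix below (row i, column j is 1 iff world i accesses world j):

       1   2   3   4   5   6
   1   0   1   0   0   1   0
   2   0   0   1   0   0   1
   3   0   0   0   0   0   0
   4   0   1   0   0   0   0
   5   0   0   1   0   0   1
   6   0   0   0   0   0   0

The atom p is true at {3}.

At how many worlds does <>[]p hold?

2

1: successors {2, 5}; []p there: 2:F, 5:F. ✗
2: successors {3, 6}; []p there: 3:T, 6:T. ✓
3: no successors, so <>[]p fails. ✗
4: successors {2}; []p there: 2:F. ✗
5: successors {3, 6}; []p there: 3:T, 6:T. ✓
6: no successors, so <>[]p fails. ✗
Satisfying worlds: {2, 5}.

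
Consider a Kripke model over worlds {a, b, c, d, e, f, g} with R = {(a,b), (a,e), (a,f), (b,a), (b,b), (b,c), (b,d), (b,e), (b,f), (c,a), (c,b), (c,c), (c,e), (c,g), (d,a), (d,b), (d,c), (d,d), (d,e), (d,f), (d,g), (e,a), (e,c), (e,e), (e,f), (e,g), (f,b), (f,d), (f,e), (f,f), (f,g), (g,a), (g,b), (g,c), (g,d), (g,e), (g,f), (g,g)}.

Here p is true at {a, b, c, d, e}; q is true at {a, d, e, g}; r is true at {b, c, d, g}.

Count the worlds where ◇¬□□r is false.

0

a: successors {b, e, f}; ¬□□r there: b:T, e:T, f:T. ✓
b: successors {a, b, c, d, e, f}; ¬□□r there: a:T, b:T, c:T, d:T, e:T, f:T. ✓
c: successors {a, b, c, e, g}; ¬□□r there: a:T, b:T, c:T, e:T, g:T. ✓
d: successors {a, b, c, d, e, f, g}; ¬□□r there: a:T, b:T, c:T, d:T, e:T, f:T, g:T. ✓
e: successors {a, c, e, f, g}; ¬□□r there: a:T, c:T, e:T, f:T, g:T. ✓
f: successors {b, d, e, f, g}; ¬□□r there: b:T, d:T, e:T, f:T, g:T. ✓
g: successors {a, b, c, d, e, f, g}; ¬□□r there: a:T, b:T, c:T, d:T, e:T, f:T, g:T. ✓
Satisfying worlds: {a, b, c, d, e, f, g}.
So ◇¬□□r fails at the other 0 worlds.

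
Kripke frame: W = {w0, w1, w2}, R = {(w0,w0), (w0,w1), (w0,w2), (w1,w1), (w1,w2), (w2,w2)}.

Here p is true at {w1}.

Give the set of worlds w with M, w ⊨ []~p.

{w2}

w0: successors {w0, w1, w2}; ~p there: w0:T, w1:F, w2:T. ✗
w1: successors {w1, w2}; ~p there: w1:F, w2:T. ✗
w2: successors {w2}; ~p there: w2:T. ✓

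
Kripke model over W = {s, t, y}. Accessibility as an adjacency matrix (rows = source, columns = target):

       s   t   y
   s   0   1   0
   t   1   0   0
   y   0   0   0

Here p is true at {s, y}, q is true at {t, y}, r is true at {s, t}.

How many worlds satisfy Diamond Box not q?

s: successors {t}; Box not q there: t:T. ✓
t: successors {s}; Box not q there: s:F. ✗
y: no successors, so Diamond Box not q fails. ✗
Satisfying worlds: {s}.

1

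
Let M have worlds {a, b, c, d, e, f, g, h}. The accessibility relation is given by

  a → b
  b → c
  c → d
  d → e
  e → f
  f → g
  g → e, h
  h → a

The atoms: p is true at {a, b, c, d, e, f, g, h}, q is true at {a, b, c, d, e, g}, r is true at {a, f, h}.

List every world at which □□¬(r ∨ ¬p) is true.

a: successors {b}; □¬(r ∨ ¬p) there: b:T. ✓
b: successors {c}; □¬(r ∨ ¬p) there: c:T. ✓
c: successors {d}; □¬(r ∨ ¬p) there: d:T. ✓
d: successors {e}; □¬(r ∨ ¬p) there: e:F. ✗
e: successors {f}; □¬(r ∨ ¬p) there: f:T. ✓
f: successors {g}; □¬(r ∨ ¬p) there: g:F. ✗
g: successors {e, h}; □¬(r ∨ ¬p) there: e:F, h:F. ✗
h: successors {a}; □¬(r ∨ ¬p) there: a:T. ✓

{a, b, c, e, h}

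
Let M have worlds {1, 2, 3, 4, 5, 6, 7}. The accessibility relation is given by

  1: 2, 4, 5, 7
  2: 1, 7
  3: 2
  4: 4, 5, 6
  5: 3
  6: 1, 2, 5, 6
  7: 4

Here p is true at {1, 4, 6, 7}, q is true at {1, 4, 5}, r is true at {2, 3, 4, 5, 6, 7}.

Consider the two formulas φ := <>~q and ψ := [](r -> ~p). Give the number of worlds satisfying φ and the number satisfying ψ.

For <>~q:
1: successors {2, 4, 5, 7}; ~q there: 2:T, 4:F, 5:F, 7:T. ✓
2: successors {1, 7}; ~q there: 1:F, 7:T. ✓
3: successors {2}; ~q there: 2:T. ✓
4: successors {4, 5, 6}; ~q there: 4:F, 5:F, 6:T. ✓
5: successors {3}; ~q there: 3:T. ✓
6: successors {1, 2, 5, 6}; ~q there: 1:F, 2:T, 5:F, 6:T. ✓
7: successors {4}; ~q there: 4:F. ✗
— 6 worlds.
For [](r -> ~p):
1: successors {2, 4, 5, 7}; r -> ~p there: 2:T, 4:F, 5:T, 7:F. ✗
2: successors {1, 7}; r -> ~p there: 1:T, 7:F. ✗
3: successors {2}; r -> ~p there: 2:T. ✓
4: successors {4, 5, 6}; r -> ~p there: 4:F, 5:T, 6:F. ✗
5: successors {3}; r -> ~p there: 3:T. ✓
6: successors {1, 2, 5, 6}; r -> ~p there: 1:T, 2:T, 5:T, 6:F. ✗
7: successors {4}; r -> ~p there: 4:F. ✗
— 2 worlds.

6 and 2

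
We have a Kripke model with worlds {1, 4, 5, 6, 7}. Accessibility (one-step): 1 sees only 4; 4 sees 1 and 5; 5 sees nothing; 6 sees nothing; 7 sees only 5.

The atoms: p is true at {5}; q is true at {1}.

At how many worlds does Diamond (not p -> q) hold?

2

1: successors {4}; not p -> q there: 4:F. ✗
4: successors {1, 5}; not p -> q there: 1:T, 5:T. ✓
5: no successors, so Diamond (not p -> q) fails. ✗
6: no successors, so Diamond (not p -> q) fails. ✗
7: successors {5}; not p -> q there: 5:T. ✓
Satisfying worlds: {4, 7}.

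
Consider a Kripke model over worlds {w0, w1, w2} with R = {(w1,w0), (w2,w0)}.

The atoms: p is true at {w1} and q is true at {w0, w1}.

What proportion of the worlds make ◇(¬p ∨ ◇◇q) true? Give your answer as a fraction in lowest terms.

w0: no successors, so ◇(¬p ∨ ◇◇q) fails. ✗
w1: successors {w0}; ¬p ∨ ◇◇q there: w0:T. ✓
w2: successors {w0}; ¬p ∨ ◇◇q there: w0:T. ✓
That's 2 of 3 worlds, so 2/3.

2/3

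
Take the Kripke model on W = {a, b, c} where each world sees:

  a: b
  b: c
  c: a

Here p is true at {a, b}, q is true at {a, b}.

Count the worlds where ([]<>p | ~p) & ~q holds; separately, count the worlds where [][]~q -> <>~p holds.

For ([]<>p | ~p) & ~q:
a: []<>p | ~p is F, ~q is F. ✗
b: []<>p | ~p is T, ~q is F. ✗
c: []<>p | ~p is T, ~q is T. ✓
— 1 world.
For [][]~q -> <>~p:
a: [][]~q is T, <>~p is F. ✗
b: [][]~q is F, <>~p is T. ✓
c: [][]~q is F, <>~p is F. ✓
— 2 worlds.

1 and 2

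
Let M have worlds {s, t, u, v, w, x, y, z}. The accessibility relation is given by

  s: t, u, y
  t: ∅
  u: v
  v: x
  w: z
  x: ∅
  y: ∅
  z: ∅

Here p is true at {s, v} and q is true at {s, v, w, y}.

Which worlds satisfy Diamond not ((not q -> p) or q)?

s: successors {t, u, y}; not ((not q -> p) or q) there: t:T, u:T, y:F. ✓
t: no successors, so Diamond not ((not q -> p) or q) fails. ✗
u: successors {v}; not ((not q -> p) or q) there: v:F. ✗
v: successors {x}; not ((not q -> p) or q) there: x:T. ✓
w: successors {z}; not ((not q -> p) or q) there: z:T. ✓
x: no successors, so Diamond not ((not q -> p) or q) fails. ✗
y: no successors, so Diamond not ((not q -> p) or q) fails. ✗
z: no successors, so Diamond not ((not q -> p) or q) fails. ✗

{s, v, w}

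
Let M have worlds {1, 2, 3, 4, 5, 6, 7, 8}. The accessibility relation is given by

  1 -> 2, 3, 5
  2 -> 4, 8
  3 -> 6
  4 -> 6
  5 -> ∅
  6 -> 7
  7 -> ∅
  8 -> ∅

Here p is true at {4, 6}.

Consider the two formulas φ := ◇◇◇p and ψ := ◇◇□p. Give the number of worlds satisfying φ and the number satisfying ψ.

1 and 3

For ◇◇◇p:
1: successors {2, 3, 5}; ◇◇p there: 2:T, 3:F, 5:F. ✓
2: successors {4, 8}; ◇◇p there: 4:F, 8:F. ✗
3: successors {6}; ◇◇p there: 6:F. ✗
4: successors {6}; ◇◇p there: 6:F. ✗
5: no successors, so ◇◇◇p fails. ✗
6: successors {7}; ◇◇p there: 7:F. ✗
7: no successors, so ◇◇◇p fails. ✗
8: no successors, so ◇◇◇p fails. ✗
— 1 world.
For ◇◇□p:
1: successors {2, 3, 5}; ◇□p there: 2:T, 3:F, 5:F. ✓
2: successors {4, 8}; ◇□p there: 4:F, 8:F. ✗
3: successors {6}; ◇□p there: 6:T. ✓
4: successors {6}; ◇□p there: 6:T. ✓
5: no successors, so ◇◇□p fails. ✗
6: successors {7}; ◇□p there: 7:F. ✗
7: no successors, so ◇◇□p fails. ✗
8: no successors, so ◇◇□p fails. ✗
— 3 worlds.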